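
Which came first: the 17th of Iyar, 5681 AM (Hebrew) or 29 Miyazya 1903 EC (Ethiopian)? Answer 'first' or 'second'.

second

Converting both to JDN: 2422835 vs 2419164; the smaller is the second.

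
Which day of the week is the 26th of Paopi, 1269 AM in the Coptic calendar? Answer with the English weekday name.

Equivalently 2 November 1552 Gregorian, JDN 2288222.
2288222 ≡ 6 (mod 7); counting from Monday = 0 gives Sunday.

Sunday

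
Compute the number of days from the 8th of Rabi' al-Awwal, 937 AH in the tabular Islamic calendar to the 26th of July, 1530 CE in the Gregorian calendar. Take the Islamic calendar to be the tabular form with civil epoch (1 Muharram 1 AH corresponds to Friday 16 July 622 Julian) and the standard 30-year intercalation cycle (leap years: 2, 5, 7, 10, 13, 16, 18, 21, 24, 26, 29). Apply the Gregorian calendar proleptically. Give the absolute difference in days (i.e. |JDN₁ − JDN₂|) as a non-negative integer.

106

First date → JDN 2280193; second date → JDN 2280087.
The interval is |2280193 − 2280087| = 106 days.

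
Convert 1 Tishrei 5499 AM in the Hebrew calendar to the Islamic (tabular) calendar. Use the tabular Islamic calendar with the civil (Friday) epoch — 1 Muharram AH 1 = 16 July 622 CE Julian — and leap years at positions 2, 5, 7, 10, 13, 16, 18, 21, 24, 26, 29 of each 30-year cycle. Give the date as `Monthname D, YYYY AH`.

Jumada al-Awwal 30, 1151 AH

Both dates share Julian Day Number 2356109; in the tabular Islamic calendar that is 30 Jumada al-Awwal 1151 AH.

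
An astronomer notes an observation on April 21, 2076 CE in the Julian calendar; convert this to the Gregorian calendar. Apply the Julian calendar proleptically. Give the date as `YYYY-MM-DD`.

The Julian–Gregorian offset here is 13 days (Julian trailing).
21 April 2076 Julian + 13 days → 4 May 2076 Gregorian.

2076-05-04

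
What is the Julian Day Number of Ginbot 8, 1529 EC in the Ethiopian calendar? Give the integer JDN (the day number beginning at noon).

2282570

In the proleptic Gregorian calendar the same day is 13 May 1537.
JDN 2299161 is 15 October 1582 CE (Gregorian); the target day is −16591 days from there, so JDN = 2282570.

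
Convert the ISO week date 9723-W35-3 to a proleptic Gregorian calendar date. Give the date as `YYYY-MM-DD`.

ISO week 1 of 9723 is the week containing the first Thursday of 9723.
Week 35, day 3 (Wednesday) lands on 9723-09-01.

9723-09-01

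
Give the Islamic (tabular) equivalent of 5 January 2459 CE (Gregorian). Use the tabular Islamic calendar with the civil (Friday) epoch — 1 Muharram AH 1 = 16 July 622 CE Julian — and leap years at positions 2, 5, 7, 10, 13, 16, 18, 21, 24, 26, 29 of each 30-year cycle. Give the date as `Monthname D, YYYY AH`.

Both dates share Julian Day Number 2619196; in the tabular Islamic calendar that is 29 Shawwal 1893 AH.

Shawwal 29, 1893 AH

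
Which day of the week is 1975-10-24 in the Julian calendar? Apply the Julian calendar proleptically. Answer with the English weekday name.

Thursday

Equivalently 6 November 1975 Gregorian, JDN 2442723.
2442723 ≡ 3 (mod 7); counting from Monday = 0 gives Thursday.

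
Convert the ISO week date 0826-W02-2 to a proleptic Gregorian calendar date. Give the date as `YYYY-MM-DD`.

0826-01-06

ISO week 1 of 826 is the week containing the first Thursday of 826.
Week 2, day 2 (Tuesday) lands on 0826-01-06.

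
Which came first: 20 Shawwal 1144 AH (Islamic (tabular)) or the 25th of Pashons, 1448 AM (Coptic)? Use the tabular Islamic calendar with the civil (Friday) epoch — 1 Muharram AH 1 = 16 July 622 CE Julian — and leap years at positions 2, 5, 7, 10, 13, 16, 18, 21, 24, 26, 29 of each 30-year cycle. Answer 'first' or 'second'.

first

Converting both to JDN: 2353766 vs 2353811; the smaller is the first.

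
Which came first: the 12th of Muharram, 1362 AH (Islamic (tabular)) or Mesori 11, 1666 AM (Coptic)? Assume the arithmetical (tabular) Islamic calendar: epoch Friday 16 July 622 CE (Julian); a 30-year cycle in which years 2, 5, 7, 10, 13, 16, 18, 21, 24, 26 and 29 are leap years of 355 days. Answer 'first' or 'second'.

Converting both to JDN: 2430744 vs 2433511; the smaller is the first.

first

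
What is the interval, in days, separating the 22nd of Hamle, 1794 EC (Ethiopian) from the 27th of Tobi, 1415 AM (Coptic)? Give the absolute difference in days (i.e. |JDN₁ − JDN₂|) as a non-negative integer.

JDN of the first date = 2379435.
JDN of the second date = 2341639.
|2341639 − 2379435| = 37796.

37796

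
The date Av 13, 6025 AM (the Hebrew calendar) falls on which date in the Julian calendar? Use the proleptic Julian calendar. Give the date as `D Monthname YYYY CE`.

11 July 2265 CE

The source date corresponds to 26 July 2265 in the Gregorian calendar (JDN 2548541).
That day falls on 11 July 2265 CE in the Julian calendar.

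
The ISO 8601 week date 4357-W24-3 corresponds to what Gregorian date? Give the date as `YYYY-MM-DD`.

ISO week 1 of 4357 is the week containing the first Thursday of 4357.
Week 24, day 3 (Wednesday) lands on 4357-06-12.

4357-06-12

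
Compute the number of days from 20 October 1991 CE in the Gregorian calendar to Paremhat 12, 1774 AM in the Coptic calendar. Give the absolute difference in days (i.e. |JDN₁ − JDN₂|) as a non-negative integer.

JDN of the first date = 2448550.
JDN of the second date = 2472809.
|2472809 − 2448550| = 24259.

24259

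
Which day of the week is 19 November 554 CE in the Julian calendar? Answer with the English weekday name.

This is JDN 1923729 (21 November 554 Gregorian).
Since JDN mod 7 = 3 (0 = Monday), the day is Thursday.

Thursday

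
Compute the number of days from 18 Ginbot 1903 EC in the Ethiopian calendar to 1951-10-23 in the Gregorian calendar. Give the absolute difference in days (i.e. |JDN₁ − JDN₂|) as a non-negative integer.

14760

First date → JDN 2419183; second date → JDN 2433943.
The interval is |2419183 − 2433943| = 14760 days.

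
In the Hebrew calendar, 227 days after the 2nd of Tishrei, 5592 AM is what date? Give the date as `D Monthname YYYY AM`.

JDN of the 2nd of Tishrei, 5592 AM = 2390070.
2390070 + 227 = 2390297.
JDN 2390297 in the Hebrew calendar is 23 Nisan 5592 AM.

23 Nisan 5592 AM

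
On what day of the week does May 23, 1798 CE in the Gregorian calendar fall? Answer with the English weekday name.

JDN 2377909 mod 7 = 2, and JDN 0 was a Monday, so this is a Wednesday.

Wednesday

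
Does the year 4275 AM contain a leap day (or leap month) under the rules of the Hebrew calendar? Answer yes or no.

Hebrew year 4275 is year 19 of its 19-year Metonic cycle; leap years are at positions 3, 6, 8, 11, 14, 17, 19, so it is a leap year (13 months).

yes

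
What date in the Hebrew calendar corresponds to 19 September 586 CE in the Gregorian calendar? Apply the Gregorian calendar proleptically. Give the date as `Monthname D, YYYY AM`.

Julian Day Number of the source date = 1935354.
Converting JDN 1935354 to the Hebrew calendar gives 28 Elul 4346 AM.

Elul 28, 4346 AM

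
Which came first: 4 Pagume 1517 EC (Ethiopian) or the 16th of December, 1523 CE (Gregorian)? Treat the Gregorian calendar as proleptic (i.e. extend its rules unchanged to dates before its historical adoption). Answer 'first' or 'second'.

The two dates have Julian Day Numbers 2278303 and 2277673 respectively.
Since 2277673 < 2278303, the second date comes first.

second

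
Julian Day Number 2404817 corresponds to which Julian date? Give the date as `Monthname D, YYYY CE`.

The Gregorian equivalent of JDN 2404817 is 24 January 1872.
In the Julian calendar that day is January 12, 1872 CE.

January 12, 1872 CE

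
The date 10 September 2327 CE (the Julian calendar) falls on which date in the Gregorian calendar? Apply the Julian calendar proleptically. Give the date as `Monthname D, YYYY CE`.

September 26, 2327 CE

For dates in this range the Gregorian date is 16 days ahead of the Julian.
10 September 2327 Julian + 16 days → 26 September 2327 Gregorian.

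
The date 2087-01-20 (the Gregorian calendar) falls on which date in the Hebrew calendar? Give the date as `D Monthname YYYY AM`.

Both dates share Julian Day Number 2483341; in the Hebrew calendar that is 17 Shevat 5847 AM.

17 Shevat 5847 AM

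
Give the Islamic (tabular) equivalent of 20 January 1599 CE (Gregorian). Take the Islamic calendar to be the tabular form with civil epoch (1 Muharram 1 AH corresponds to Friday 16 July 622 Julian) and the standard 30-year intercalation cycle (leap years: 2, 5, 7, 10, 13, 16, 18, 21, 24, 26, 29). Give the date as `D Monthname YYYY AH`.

Julian Day Number of the source date = 2305102.
Converting JDN 2305102 to the tabular Islamic calendar gives 22 Jumada al-Thani 1007 AH.

22 Jumada al-Thani 1007 AH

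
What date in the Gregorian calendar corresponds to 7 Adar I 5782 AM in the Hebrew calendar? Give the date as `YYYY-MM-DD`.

2022-02-08

Julian Day Number of the source date = 2459619.
Converting JDN 2459619 to the Gregorian calendar gives 8 February 2022 CE.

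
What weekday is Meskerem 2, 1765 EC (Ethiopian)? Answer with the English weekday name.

Equivalently 10 September 1772 Gregorian, JDN 2368523.
Since JDN mod 7 = 3 (0 = Monday), the day is Thursday.

Thursday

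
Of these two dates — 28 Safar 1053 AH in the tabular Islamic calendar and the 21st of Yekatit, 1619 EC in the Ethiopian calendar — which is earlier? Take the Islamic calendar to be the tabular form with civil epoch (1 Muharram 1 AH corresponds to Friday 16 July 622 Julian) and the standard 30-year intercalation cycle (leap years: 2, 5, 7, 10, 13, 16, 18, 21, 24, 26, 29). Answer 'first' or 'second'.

second

First date → JDN 2321291; second date → JDN 2315365.
JDN 2315365 < JDN 2321291, so the second date is earlier.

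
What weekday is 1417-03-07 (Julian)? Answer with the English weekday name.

Sunday

This is JDN 2238683 (16 March 1417 Gregorian).
Since JDN mod 7 = 6 (0 = Monday), the day is Sunday.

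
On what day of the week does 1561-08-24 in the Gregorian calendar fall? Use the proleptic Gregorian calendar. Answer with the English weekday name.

JDN 2291439 mod 7 = 3, and JDN 0 was a Monday, so this is a Thursday.

Thursday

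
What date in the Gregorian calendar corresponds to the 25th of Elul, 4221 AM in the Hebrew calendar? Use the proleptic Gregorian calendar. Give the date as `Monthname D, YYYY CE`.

Julian Day Number of the source date = 1889697.
Converting JDN 1889697 to the Gregorian calendar gives 17 September 461 CE.

September 17, 461 CE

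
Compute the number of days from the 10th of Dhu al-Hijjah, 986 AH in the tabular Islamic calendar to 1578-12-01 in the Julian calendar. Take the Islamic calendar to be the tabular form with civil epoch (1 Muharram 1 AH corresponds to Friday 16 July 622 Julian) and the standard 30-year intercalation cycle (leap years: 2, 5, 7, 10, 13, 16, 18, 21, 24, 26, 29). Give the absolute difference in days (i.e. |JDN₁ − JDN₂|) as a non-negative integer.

68

JDN of the first date = 2297825.
JDN of the second date = 2297757.
|2297757 − 2297825| = 68.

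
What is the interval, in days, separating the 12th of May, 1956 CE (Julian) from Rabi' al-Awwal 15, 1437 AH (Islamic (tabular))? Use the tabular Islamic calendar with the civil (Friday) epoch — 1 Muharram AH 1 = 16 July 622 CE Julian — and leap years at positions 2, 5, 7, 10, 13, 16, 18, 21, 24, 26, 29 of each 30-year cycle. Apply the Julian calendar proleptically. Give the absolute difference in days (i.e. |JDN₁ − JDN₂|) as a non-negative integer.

21765

First date → JDN 2435619; second date → JDN 2457384.
The interval is |2435619 − 2457384| = 21765 days.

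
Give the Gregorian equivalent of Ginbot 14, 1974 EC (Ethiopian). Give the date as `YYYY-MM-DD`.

1982-05-22

Both dates share Julian Day Number 2445112; in the Gregorian calendar that is 22 May 1982 CE.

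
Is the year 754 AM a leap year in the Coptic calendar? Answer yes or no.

no

754 mod 4 = 2; in the Coptic calendar a year is leap when year mod 4 = 3, so it is a common year.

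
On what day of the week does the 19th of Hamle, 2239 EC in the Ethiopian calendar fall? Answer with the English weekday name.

Wednesday

This is JDN 2541968 (28 July 2247 Gregorian).
2541968 ≡ 2 (mod 7); counting from Monday = 0 gives Wednesday.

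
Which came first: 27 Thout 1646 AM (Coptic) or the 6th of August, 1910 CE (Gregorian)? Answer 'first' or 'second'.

The two dates have Julian Day Numbers 2425892 and 2418890 respectively.
Since 2418890 < 2425892, the second date comes first.

second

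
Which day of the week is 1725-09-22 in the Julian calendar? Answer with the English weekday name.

This is JDN 2351379 (3 October 1725 Gregorian).
Since JDN mod 7 = 2 (0 = Monday), the day is Wednesday.

Wednesday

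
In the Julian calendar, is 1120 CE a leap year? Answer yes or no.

1120 mod 4 = 0, so it is a leap year in the Julian calendar.

yes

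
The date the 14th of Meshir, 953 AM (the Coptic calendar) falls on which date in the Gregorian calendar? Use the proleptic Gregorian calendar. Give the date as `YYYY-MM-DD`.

Both dates share Julian Day Number 2172911; in the Gregorian calendar that is 15 February 1237 CE.

1237-02-15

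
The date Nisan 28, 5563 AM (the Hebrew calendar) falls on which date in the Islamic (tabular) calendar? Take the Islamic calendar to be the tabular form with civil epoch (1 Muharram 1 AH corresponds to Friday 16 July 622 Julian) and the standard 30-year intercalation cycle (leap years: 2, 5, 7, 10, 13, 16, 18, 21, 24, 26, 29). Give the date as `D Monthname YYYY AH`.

27 Dhu al-Hijjah 1217 AH

Both dates share Julian Day Number 2379701; in the tabular Islamic calendar that is 27 Dhu al-Hijjah 1217 AH.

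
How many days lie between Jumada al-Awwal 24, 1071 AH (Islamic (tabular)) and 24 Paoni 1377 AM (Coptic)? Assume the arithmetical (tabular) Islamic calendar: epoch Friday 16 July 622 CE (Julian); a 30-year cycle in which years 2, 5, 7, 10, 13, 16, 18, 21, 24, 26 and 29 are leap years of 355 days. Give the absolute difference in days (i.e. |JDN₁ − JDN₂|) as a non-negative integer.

154

JDN of the first date = 2327753.
JDN of the second date = 2327907.
|2327907 − 2327753| = 154.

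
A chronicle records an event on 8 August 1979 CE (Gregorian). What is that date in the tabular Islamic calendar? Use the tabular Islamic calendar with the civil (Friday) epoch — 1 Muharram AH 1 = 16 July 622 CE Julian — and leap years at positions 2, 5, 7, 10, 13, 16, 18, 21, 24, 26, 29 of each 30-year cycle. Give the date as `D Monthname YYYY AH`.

Both dates share Julian Day Number 2444094; in the tabular Islamic calendar that is 14 Ramadan 1399 AH.

14 Ramadan 1399 AH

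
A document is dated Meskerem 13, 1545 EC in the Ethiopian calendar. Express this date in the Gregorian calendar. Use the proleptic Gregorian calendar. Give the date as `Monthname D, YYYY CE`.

Julian Day Number of the source date = 2288179.
Converting JDN 2288179 to the Gregorian calendar gives 20 September 1552 CE.

September 20, 1552 CE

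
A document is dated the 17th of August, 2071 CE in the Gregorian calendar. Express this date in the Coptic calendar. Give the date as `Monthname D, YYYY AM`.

Mesori 11, 1787 AM

Both dates share Julian Day Number 2477706; in the Coptic calendar that is 11 Mesori 1787 AM.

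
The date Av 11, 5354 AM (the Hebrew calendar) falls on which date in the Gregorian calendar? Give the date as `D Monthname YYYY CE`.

Julian Day Number of the source date = 2303465.
Converting JDN 2303465 to the Gregorian calendar gives 28 July 1594 CE.

28 July 1594 CE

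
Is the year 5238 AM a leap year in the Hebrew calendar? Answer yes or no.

Hebrew year 5238 is year 13 of its 19-year Metonic cycle; leap years are at positions 3, 6, 8, 11, 14, 17, 19, so it is a common year (12 months).

no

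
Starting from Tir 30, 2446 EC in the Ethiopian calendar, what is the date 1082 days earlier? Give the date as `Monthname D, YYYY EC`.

JDN of Tir 30, 2446 EC = 2617406.
2617406 − 1082 = 2616324.
JDN 2616324 in the Ethiopian calendar is Yekatit 14, 2443 EC.

Yekatit 14, 2443 EC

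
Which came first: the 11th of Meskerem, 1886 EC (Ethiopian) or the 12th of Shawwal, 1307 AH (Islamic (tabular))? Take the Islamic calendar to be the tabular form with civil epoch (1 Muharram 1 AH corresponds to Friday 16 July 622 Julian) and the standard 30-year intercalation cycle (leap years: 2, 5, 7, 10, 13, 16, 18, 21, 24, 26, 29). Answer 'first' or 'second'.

Converting both to JDN: 2412727 vs 2411520; the smaller is the second.

second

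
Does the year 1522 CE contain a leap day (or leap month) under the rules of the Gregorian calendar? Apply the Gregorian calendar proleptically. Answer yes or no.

no

1522 is not divisible by 4, so it is a common year.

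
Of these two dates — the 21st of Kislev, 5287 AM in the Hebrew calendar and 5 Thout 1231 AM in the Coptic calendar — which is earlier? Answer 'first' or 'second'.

The two dates have Julian Day Numbers 2278759 and 2274291 respectively.
Since 2274291 < 2278759, the second date comes first.

second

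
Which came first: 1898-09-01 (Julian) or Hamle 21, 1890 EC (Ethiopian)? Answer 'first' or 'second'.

second

First date → JDN 2414546; second date → JDN 2414498.
JDN 2414498 < JDN 2414546, so the second date is earlier.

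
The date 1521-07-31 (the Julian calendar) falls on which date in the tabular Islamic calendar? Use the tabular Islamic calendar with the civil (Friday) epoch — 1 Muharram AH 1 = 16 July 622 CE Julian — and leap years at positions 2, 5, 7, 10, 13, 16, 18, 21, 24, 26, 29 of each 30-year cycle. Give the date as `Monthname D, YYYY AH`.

Both dates share Julian Day Number 2276815; in the tabular Islamic calendar that is 25 Sha'ban 927 AH.

Sha'ban 25, 927 AH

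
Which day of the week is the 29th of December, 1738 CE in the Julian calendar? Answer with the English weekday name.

In the Gregorian calendar this is 9 January 1739 (JDN 2356225).
Since JDN mod 7 = 4 (0 = Monday), the day is Friday.

Friday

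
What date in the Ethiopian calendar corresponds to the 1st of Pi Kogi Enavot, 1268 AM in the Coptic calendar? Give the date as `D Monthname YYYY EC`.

Julian Day Number of the source date = 2288162.
Converting JDN 2288162 to the Ethiopian calendar gives 1 Pagume 1544 EC.

1 Pagume 1544 EC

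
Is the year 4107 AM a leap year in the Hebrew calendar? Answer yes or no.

yes

Hebrew year 4107 is year 3 of its 19-year Metonic cycle; leap years are at positions 3, 6, 8, 11, 14, 17, 19, so it is a leap year (13 months).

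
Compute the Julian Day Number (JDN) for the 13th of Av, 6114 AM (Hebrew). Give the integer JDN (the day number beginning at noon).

2581054

Equivalently 2 August 2354 (Gregorian).
JDN 2451545 is 1 January 2000 CE (Gregorian); the target day is +129509 days from there, so JDN = 2581054.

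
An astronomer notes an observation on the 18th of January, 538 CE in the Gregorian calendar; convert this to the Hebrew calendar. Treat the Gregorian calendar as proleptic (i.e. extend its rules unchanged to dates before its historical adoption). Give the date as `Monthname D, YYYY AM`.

Julian Day Number of the source date = 1917578.
Converting JDN 1917578 to the Hebrew calendar gives 28 Tevet 4298 AM.

Tevet 28, 4298 AM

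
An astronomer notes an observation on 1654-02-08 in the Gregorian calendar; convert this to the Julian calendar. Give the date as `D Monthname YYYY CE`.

29 January 1654 CE

For dates in this range the Gregorian date is 10 days ahead of the Julian.
8 February 1654 Gregorian − 10 days → 29 January 1654 Julian.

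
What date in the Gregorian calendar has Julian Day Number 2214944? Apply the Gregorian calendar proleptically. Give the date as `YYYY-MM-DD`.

JDN 2451545 is 1 Jan 2000; 2214944 is −236601 days from there.

1352-03-17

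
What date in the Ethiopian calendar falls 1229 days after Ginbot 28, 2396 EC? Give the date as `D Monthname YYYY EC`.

JDN of Ginbot 28, 2396 EC = 2599262.
2599262 + 1229 = 2600491.
JDN 2600491 in the Ethiopian calendar is 6 Tikimt 2400 EC.

6 Tikimt 2400 EC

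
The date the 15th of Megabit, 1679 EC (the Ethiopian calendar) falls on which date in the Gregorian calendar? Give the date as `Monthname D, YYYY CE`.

Both dates share Julian Day Number 2337304; in the Gregorian calendar that is 21 March 1687 CE.

March 21, 1687 CE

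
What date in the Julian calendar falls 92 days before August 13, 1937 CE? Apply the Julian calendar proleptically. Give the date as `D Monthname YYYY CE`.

13 May 1937 CE

The starting date is JDN 2428772; 2428772 − 92 = 2428680.
JDN 2428680 corresponds to 13 May 1937 CE.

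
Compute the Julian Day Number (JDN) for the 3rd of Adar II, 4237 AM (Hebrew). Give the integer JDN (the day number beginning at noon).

Equivalently 5 March 477 (proleptic Gregorian).
JDN 2451545 is 1 January 2000 CE (Gregorian); the target day is −556200 days from there, so JDN = 1895345.

1895345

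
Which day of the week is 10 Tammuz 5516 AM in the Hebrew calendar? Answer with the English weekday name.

In the Gregorian calendar this is 8 July 1756 (JDN 2362615).
Since JDN mod 7 = 3 (0 = Monday), the day is Thursday.

Thursday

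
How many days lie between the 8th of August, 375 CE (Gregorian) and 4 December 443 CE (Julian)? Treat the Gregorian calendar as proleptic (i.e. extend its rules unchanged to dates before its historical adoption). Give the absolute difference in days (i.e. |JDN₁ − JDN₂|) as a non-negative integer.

JDN of the first date = 1858245.
JDN of the second date = 1883201.
|1883201 − 1858245| = 24956.

24956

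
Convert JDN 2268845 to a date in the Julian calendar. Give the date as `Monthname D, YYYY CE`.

October 5, 1499 CE

The proleptic Gregorian equivalent of JDN 2268845 is 14 October 1499.
In the Julian calendar that day is October 5, 1499 CE.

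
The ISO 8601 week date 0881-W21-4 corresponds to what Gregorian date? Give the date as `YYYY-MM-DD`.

ISO week 1 of 881 is the week containing the first Thursday of 881.
Week 21, day 4 (Thursday) lands on 0881-05-22.

0881-05-22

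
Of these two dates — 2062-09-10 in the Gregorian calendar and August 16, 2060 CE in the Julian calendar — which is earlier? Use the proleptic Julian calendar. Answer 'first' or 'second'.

First date → JDN 2474443; second date → JDN 2473701.
JDN 2473701 < JDN 2474443, so the second date is earlier.

second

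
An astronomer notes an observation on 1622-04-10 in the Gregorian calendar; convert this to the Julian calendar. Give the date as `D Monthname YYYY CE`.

For dates in this range the Gregorian date is 10 days ahead of the Julian.
10 April 1622 Gregorian − 10 days → 31 March 1622 Julian.

31 March 1622 CE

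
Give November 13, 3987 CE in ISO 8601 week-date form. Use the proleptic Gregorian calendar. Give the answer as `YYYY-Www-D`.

The weekday is Friday (ISO weekday 5).
That Friday belongs to ISO week 46 of ISO year 3987.

3987-W46-5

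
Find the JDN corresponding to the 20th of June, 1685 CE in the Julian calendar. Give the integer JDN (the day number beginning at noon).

2336675

In the Gregorian calendar the same day is 30 June 1685.
JDN 2451545 is 1 January 2000 CE (Gregorian); the target day is −114870 days from there, so JDN = 2336675.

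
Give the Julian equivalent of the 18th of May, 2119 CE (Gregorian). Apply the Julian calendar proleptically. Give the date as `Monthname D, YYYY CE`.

The Julian–Gregorian offset here is 14 days (Julian trailing).
18 May 2119 Gregorian − 14 days → 4 May 2119 Julian.

May 4, 2119 CE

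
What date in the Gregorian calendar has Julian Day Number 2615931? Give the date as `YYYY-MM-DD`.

Counting from JDN 2299161 = 15 Oct 1582 gives an offset of 316770 days.

2450-01-27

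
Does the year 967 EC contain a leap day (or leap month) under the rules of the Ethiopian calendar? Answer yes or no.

yes

967 mod 4 = 3; in the Ethiopian calendar a year is leap when year mod 4 = 3, so it is a leap year.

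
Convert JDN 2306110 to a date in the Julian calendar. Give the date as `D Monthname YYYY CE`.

14 October 1601 CE

The Gregorian equivalent of JDN 2306110 is 24 October 1601.
In the Julian calendar that day is 14 October 1601 CE.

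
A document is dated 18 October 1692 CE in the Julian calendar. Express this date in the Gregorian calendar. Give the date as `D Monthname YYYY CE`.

28 October 1692 CE

At this point the Julian calendar is 10 days behind the Gregorian.
18 October 1692 Julian + 10 days → 28 October 1692 Gregorian.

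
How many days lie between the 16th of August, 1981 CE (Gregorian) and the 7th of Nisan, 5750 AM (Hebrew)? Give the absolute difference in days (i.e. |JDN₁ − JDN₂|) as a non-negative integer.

3151

JDN of the first date = 2444833.
JDN of the second date = 2447984.
|2447984 − 2444833| = 3151.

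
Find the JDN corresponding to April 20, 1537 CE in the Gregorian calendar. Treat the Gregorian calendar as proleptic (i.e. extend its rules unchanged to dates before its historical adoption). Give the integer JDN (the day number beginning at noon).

2282547

JDN 2400001 is 17 November 1858 CE (Gregorian), MJD 0; the target day is −117454 days from there, so JDN = 2282547.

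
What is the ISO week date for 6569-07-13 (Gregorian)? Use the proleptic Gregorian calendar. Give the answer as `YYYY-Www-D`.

6569-W28-4

The weekday is Thursday (ISO weekday 4).
That Thursday belongs to ISO week 28 of ISO year 6569.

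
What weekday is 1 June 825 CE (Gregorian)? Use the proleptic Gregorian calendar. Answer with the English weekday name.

Since JDN mod 7 = 6 (0 = Monday), the day is Sunday.

Sunday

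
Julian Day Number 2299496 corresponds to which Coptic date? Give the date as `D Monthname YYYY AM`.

JDN 2299496 is 15 September 1583 in the Gregorian calendar.
In the Coptic calendar that day is 7 Thout 1300 AM.

7 Thout 1300 AM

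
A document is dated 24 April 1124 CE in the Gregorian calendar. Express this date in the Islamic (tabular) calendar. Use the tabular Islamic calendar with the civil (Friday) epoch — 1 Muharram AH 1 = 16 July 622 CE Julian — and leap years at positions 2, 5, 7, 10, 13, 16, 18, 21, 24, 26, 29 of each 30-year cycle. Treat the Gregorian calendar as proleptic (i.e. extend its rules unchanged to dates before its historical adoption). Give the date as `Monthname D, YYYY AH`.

Safar 29, 518 AH

Both dates share Julian Day Number 2131706; in the tabular Islamic calendar that is 29 Safar 518 AH.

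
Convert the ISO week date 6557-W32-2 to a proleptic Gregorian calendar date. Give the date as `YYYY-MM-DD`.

6557-08-09

ISO week 1 of 6557 is the week containing the first Thursday of 6557.
Week 32, day 2 (Tuesday) lands on 6557-08-09.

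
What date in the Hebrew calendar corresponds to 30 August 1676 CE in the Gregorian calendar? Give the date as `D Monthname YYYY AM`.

Both dates share Julian Day Number 2333449; in the Hebrew calendar that is 21 Elul 5436 AM.

21 Elul 5436 AM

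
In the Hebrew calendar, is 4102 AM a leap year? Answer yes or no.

yes

Hebrew year 4102 is year 17 of its 19-year Metonic cycle; leap years are at positions 3, 6, 8, 11, 14, 17, 19, so it is a leap year (13 months).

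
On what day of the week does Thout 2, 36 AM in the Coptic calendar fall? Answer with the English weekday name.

In the proleptic Gregorian calendar this is 1 September 319 (JDN 1837815).
JDN 1837815 mod 7 = 0, and JDN 0 was a Monday, so this is a Monday.

Monday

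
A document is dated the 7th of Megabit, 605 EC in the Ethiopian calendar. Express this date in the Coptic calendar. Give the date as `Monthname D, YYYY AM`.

Both dates share Julian Day Number 1945018; in the Coptic calendar that is 7 Paremhat 329 AM.

Paremhat 7, 329 AM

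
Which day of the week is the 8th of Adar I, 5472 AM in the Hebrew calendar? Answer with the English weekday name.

Monday

In the Gregorian calendar this is 15 February 1712 (JDN 2346400).
Since JDN mod 7 = 0 (0 = Monday), the day is Monday.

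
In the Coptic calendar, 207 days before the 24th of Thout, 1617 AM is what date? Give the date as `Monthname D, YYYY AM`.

Paremhat 2, 1616 AM

JDN of the 24th of Thout, 1617 AM = 2415297.
2415297 − 207 = 2415090.
JDN 2415090 in the Coptic calendar is Paremhat 2, 1616 AM.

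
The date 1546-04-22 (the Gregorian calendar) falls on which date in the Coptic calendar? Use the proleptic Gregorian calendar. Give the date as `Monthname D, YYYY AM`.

Julian Day Number of the source date = 2285836.
Converting JDN 2285836 to the Coptic calendar gives 17 Parmouti 1262 AM.

Parmouti 17, 1262 AM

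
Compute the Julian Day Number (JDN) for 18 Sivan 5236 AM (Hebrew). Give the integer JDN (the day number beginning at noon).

2260328

Equivalently 19 June 1476 (proleptic Gregorian).
JDN 2299161 is 15 October 1582 CE (Gregorian); the target day is −38833 days from there, so JDN = 2260328.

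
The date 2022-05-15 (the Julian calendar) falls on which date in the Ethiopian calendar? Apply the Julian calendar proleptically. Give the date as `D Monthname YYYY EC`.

Julian Day Number of the source date = 2459728.
Converting JDN 2459728 to the Ethiopian calendar gives 20 Ginbot 2014 EC.

20 Ginbot 2014 EC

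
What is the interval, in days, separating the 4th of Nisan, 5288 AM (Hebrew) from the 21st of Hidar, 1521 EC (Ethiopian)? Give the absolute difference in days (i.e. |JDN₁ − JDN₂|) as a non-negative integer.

238

JDN of the first date = 2279243.
JDN of the second date = 2279481.
|2279481 − 2279243| = 238.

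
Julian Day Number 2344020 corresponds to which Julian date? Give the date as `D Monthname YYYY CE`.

30 July 1705 CE

The Gregorian equivalent of JDN 2344020 is 10 August 1705.
In the Julian calendar that day is 30 July 1705 CE.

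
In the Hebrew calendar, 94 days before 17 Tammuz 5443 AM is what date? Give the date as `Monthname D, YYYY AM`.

Counting 94 days back from JDN 2335955 reaches JDN 2335861, which is Nisan 12, 5443 AM.

Nisan 12, 5443 AM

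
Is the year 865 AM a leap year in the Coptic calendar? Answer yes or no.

865 mod 4 = 1; in the Coptic calendar a year is leap when year mod 4 = 3, so it is a common year.

no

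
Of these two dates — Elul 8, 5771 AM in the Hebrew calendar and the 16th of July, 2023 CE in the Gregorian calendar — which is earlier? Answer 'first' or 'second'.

first

Converting both to JDN: 2455812 vs 2460142; the smaller is the first.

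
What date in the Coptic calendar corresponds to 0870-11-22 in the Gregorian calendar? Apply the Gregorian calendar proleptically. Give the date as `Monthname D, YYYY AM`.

Hathor 22, 587 AM

Julian Day Number of the source date = 2039147.
Converting JDN 2039147 to the Coptic calendar gives 22 Hathor 587 AM.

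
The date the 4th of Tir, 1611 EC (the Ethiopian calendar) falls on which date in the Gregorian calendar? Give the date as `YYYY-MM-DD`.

Julian Day Number of the source date = 2312396.
Converting JDN 2312396 to the Gregorian calendar gives 9 January 1619 CE.

1619-01-09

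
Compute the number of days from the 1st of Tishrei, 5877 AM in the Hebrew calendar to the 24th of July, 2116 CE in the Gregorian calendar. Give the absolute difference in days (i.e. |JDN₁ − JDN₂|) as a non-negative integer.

First date → JDN 2494163; second date → JDN 2494118.
The interval is |2494163 − 2494118| = 45 days.

45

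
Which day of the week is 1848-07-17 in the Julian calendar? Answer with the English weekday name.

This is JDN 2396238 (29 July 1848 Gregorian).
2396238 ≡ 5 (mod 7); counting from Monday = 0 gives Saturday.

Saturday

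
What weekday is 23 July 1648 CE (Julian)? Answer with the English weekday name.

Sunday

This is JDN 2323194 (2 August 1648 Gregorian).
2323194 ≡ 6 (mod 7); counting from Monday = 0 gives Sunday.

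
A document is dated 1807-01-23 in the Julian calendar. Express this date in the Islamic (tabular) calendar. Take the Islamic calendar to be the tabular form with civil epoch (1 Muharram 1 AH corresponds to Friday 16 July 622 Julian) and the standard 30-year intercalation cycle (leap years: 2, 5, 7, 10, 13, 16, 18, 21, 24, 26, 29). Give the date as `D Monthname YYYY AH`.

26 Dhu al-Qa'dah 1221 AH

Both dates share Julian Day Number 2381087; in the tabular Islamic calendar that is 26 Dhu al-Qa'dah 1221 AH.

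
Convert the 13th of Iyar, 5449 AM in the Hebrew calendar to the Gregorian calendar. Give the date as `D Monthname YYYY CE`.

Both dates share Julian Day Number 2338078; in the Gregorian calendar that is 3 May 1689 CE.

3 May 1689 CE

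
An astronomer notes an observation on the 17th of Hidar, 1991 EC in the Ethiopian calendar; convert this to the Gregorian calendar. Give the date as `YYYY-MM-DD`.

1998-11-26

Both dates share Julian Day Number 2451144; in the Gregorian calendar that is 26 November 1998 CE.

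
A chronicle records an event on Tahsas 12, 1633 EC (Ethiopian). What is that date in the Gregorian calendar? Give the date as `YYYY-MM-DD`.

Julian Day Number of the source date = 2320410.
Converting JDN 2320410 to the Gregorian calendar gives 18 December 1640 CE.

1640-12-18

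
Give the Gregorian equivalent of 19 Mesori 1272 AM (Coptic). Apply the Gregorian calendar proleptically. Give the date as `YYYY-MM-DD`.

1556-08-22

Julian Day Number of the source date = 2289611.
Converting JDN 2289611 to the Gregorian calendar gives 22 August 1556 CE.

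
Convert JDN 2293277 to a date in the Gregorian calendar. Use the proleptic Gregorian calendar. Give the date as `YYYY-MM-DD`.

Counting from JDN 2299161 = 15 Oct 1582 gives an offset of -5884 days.

1566-09-05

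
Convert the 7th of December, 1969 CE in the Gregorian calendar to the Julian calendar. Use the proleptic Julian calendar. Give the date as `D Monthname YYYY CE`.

At this point the Julian calendar is 13 days behind the Gregorian.
7 December 1969 Gregorian − 13 days → 24 November 1969 Julian.

24 November 1969 CE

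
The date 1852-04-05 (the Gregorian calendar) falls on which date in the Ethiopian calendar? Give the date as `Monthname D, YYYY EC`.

Julian Day Number of the source date = 2397584.
Converting JDN 2397584 to the Ethiopian calendar gives 28 Megabit 1844 EC.

Megabit 28, 1844 EC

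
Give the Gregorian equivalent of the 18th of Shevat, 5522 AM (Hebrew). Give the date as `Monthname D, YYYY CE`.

February 11, 1762 CE

Julian Day Number of the source date = 2364659.
Converting JDN 2364659 to the Gregorian calendar gives 11 February 1762 CE.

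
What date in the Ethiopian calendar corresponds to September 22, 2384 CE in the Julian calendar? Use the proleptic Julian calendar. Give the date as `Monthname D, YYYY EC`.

Julian Day Number of the source date = 2592079.
Converting JDN 2592079 to the Ethiopian calendar gives 25 Meskerem 2377 EC.

Meskerem 25, 2377 EC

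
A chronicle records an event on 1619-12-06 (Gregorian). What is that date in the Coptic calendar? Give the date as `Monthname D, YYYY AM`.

Hathor 29, 1336 AM

Julian Day Number of the source date = 2312727.
Converting JDN 2312727 to the Coptic calendar gives 29 Hathor 1336 AM.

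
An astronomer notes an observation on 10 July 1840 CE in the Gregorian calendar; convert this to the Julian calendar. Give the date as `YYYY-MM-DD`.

The Julian–Gregorian offset here is 12 days (Julian trailing).
10 July 1840 Gregorian − 12 days → 28 June 1840 Julian.

1840-06-28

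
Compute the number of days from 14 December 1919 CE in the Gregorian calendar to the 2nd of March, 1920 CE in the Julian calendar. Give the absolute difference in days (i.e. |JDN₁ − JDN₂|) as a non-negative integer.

First date → JDN 2422307; second date → JDN 2422399.
The interval is |2422307 − 2422399| = 92 days.

92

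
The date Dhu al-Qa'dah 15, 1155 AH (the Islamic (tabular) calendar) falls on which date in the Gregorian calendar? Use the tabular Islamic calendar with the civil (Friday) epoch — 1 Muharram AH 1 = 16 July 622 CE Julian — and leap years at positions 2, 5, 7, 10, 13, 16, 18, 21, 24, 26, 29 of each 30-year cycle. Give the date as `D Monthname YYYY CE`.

Both dates share Julian Day Number 2357688; in the Gregorian calendar that is 11 January 1743 CE.

11 January 1743 CE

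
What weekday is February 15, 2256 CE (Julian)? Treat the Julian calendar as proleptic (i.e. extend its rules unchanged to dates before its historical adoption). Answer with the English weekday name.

Saturday

In the Gregorian calendar this is 1 March 2256 (JDN 2545107).
JDN 2545107 mod 7 = 5, and JDN 0 was a Monday, so this is a Saturday.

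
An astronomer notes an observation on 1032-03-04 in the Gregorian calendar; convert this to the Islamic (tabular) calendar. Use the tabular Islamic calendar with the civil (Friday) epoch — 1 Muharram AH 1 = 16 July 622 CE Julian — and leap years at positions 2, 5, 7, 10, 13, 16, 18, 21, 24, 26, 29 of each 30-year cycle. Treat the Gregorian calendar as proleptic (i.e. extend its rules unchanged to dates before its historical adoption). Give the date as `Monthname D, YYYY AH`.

Both dates share Julian Day Number 2098053; in the tabular Islamic calendar that is 12 Rabi' al-Awwal 423 AH.

Rabi' al-Awwal 12, 423 AH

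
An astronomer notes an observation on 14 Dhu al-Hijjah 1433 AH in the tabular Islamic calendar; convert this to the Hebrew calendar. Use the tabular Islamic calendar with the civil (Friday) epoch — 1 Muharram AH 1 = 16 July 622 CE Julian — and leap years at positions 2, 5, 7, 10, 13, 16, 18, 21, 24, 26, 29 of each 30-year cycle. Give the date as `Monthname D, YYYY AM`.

The source date corresponds to 30 October 2012 in the Gregorian calendar (JDN 2456231).
That day falls on 14 Cheshvan 5773 AM in the Hebrew calendar.

Cheshvan 14, 5773 AM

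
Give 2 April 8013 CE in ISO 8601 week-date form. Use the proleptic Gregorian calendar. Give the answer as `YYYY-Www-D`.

The weekday is Tuesday (ISO weekday 2).
That Tuesday belongs to ISO week 14 of ISO year 8013.

8013-W14-2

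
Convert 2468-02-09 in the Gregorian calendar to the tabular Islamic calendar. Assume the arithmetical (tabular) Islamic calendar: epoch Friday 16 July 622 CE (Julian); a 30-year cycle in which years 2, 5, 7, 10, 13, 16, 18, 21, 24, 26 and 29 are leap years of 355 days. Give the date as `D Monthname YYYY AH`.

15 Rabi' al-Awwal 1903 AH

Julian Day Number of the source date = 2622518.
Converting JDN 2622518 to the tabular Islamic calendar gives 15 Rabi' al-Awwal 1903 AH.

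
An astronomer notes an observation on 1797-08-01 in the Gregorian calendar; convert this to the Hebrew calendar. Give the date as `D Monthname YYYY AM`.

Both dates share Julian Day Number 2377614; in the Hebrew calendar that is 9 Av 5557 AM.

9 Av 5557 AM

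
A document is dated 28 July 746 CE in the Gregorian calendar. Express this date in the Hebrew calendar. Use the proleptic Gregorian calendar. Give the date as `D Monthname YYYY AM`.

Julian Day Number of the source date = 1993739.
Converting JDN 1993739 to the Hebrew calendar gives 2 Av 4506 AM.

2 Av 4506 AM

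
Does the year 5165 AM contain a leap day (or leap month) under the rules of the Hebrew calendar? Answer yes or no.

Hebrew year 5165 is year 16 of its 19-year Metonic cycle; leap years are at positions 3, 6, 8, 11, 14, 17, 19, so it is a common year (12 months).

no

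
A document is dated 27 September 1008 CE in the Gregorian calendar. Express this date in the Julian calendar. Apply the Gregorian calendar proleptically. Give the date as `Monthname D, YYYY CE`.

The Julian–Gregorian offset here is 6 days (Julian trailing).
27 September 1008 Gregorian − 6 days → 21 September 1008 Julian.

September 21, 1008 CE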